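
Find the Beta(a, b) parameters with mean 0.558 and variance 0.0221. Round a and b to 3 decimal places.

a = 5.669, b = 4.491

Write ν = a+b; then a = μν and Var = μ(1−μ)/(ν+1).
ν = μ(1−μ)/Var − 1 = 0.246636/0.0221 − 1 = 10.1600.
a = 0.558·10.1600 = 5.669, b = 0.442·10.1600 = 4.491.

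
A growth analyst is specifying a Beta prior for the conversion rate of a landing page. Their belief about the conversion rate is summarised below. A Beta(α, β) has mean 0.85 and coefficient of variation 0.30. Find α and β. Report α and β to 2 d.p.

σ = CV·μ = 0.30×0.85 = 0.25500, so σ² = 0.065025.
s+1 = μ(1−μ)/σ² = 0.1275/0.065025 = 1.9608, so s = α+β = 0.9608.
α = μs = 0.82, β = (1−μ)s = 0.14.

α = 0.82, β = 0.14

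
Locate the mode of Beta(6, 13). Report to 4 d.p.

With α,β > 1, mode = (α−1)/(α+β−2) = 5/17 = 0.2941.

0.2941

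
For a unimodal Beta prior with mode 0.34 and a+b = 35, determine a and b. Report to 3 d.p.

Mode = (a−1)/(κ−2) with κ = a+b, so a−1 = 0.34·33 = 11.220.
a = 12.220; b = κ − a = 22.780.

a = 12.220, b = 22.780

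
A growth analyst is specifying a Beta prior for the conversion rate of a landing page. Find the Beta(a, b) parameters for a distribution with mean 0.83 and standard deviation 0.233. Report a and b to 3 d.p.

First σ² = 0.054289. Setting a = μn, b = (1−μ)n with n = a+b,
μ(1−μ)/(n+1) = 0.054289 ⇒ n+1 = 0.1411/0.054289 = 2.5991 ⇒ n = 1.5991.
Hence a = 0.83×1.5991 = 1.327, b = 0.17×1.5991 = 0.272.

a = 1.327, b = 0.272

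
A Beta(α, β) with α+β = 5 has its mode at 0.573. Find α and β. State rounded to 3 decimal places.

Since the density peak of Beta(α,β) is at (α−1)/(α+β−2),
α = 1 + 0.573(5−2) = 2.719 and β = 5 − 2.719 = 2.281.

α = 2.719, β = 2.281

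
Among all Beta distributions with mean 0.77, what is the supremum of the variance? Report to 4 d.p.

0.1771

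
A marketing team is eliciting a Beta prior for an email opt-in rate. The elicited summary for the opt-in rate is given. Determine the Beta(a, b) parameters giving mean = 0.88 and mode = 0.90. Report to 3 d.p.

With s = a+b: μ = a/s and mode = (a−1)/(s−2). Eliminating a = μs,
μs − 1 = m(s−2) ⇒ s(μ−m) = 1−2m ⇒ s = -0.80/-0.02 = 40.0000.
So a = μs = 35.200, b = (1−μ)s = 4.800.

a = 35.200, b = 4.800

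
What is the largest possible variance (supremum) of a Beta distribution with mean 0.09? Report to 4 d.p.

0.0819

Var = μ(1−μ)/(α+β+1), which approaches μ(1−μ) as α+β → 0.
So the supremum is μ(1−μ) = 0.09×0.91 = 0.0819.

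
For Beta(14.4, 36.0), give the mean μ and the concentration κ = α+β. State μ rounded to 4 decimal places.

μ = 0.2857, κ = 50.4

κ = α+β = 14.4+36.0 = 50.4; μ = α/κ = 14.4/50.4 = 0.2857.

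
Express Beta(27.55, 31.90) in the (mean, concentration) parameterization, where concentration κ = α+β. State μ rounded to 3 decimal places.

μ = 0.463, κ = 59.45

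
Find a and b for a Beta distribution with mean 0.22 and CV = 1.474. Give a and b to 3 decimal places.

a = 0.139, b = 0.493

Var = (CV·μ)² = (1.474×0.22)² = 0.105158.
a+b = μ(1−μ)/Var − 1 = 0.1716/0.105158 − 1 = 0.6318.
Thus a = 0.22·0.6318 = 0.139 and b = 0.78·0.6318 = 0.493.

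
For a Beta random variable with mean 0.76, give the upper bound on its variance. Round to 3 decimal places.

0.182

For fixed mean μ the Beta variance is μ(1−μ)/(α+β+1), increasing as α+β decreases.
Its least upper bound (not attained) is μ(1−μ) = 0.76·0.24 = 0.182.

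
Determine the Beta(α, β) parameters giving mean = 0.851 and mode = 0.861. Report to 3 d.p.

α = 61.442, β = 10.758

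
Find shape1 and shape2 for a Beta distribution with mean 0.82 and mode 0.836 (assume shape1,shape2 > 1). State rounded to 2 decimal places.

shape1 = 34.44, shape2 = 7.56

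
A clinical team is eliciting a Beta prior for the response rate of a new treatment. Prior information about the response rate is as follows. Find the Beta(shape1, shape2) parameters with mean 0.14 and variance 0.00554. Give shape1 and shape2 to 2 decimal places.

Write ν = shape1+shape2; then shape1 = μν and Var = μ(1−μ)/(ν+1).
ν = μ(1−μ)/Var − 1 = 0.1204/0.00554 − 1 = 20.7329.
shape1 = 0.14·20.7329 = 2.90, shape2 = 0.86·20.7329 = 17.83.

shape1 = 2.90, shape2 = 17.83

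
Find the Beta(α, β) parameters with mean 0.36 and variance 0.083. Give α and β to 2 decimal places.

Let s = α+β. The Beta variance is μ(1−μ)/(s+1).
So s+1 = μ(1−μ)/σ² = (0.36×0.64)/0.083 = 0.2304/0.083 = 2.7759, giving s = 1.7759.
Then α = μs = 0.36×1.7759 = 0.64 and β = (1−μ)s = 0.64×1.7759 = 1.14.

α = 0.64, β = 1.14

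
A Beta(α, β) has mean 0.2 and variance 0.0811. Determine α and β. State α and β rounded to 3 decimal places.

α = 0.195, β = 0.778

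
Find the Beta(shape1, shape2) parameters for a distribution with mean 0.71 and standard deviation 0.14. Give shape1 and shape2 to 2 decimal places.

First σ² = 0.0196. Setting shape1 = μn, shape2 = (1−μ)n with n = shape1+shape2,
μ(1−μ)/(n+1) = 0.0196 ⇒ n+1 = 0.2059/0.0196 = 10.5051 ⇒ n = 9.5051.
Hence shape1 = 0.71×9.5051 = 6.75, shape2 = 0.29×9.5051 = 2.76.

shape1 = 6.75, shape2 = 2.76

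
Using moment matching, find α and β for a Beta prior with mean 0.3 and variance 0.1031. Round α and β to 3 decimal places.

α = 0.311, β = 0.726

By moment matching, α+β = μ(1−μ)/σ² − 1 = (0.3·0.7)/0.1031 − 1 = 2.0369 − 1 = 1.0369.
Since α/(α+β) = μ, α = 0.3·1.0369 = 0.311 and β = 0.7·1.0369 = 0.726.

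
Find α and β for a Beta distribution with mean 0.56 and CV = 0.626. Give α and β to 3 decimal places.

Var = (CV·μ)² = (0.626×0.56)² = 0.122892.
α+β = μ(1−μ)/Var − 1 = 0.2464/0.122892 − 1 = 1.0050.
Thus α = 0.56·1.0050 = 0.563 and β = 0.44·1.0050 = 0.442.

α = 0.563, β = 0.442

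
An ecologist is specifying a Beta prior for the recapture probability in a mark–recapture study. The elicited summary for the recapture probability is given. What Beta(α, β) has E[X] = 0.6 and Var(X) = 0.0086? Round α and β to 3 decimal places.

α = 16.144, β = 10.763

Write ν = α+β; then α = μν and Var = μ(1−μ)/(ν+1).
ν = μ(1−μ)/Var − 1 = 0.24/0.0086 − 1 = 26.9070.
α = 0.6·26.9070 = 16.144, β = 0.4·26.9070 = 10.763.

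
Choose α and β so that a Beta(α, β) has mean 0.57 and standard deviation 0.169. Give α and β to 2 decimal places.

α = 4.32, β = 3.26

Variance = 0.169² = 0.028561. The moment-matching identity α+β = μ(1−μ)/Var − 1 gives
α+β = 0.2451/0.028561 − 1 = 7.5816, so α = μ·7.5816 = 4.32 and β = (1−μ)·7.5816 = 3.26.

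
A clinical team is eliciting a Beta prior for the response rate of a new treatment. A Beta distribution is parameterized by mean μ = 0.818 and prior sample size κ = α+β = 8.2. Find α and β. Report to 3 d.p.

α = 6.708, β = 1.492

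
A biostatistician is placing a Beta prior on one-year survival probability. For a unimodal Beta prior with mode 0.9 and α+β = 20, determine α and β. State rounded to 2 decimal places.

α = 17.20, β = 2.80

Since the density peak of Beta(α,β) is at (α−1)/(α+β−2),
α = 1 + 0.9(20−2) = 17.20 and β = 20 − 17.20 = 2.80.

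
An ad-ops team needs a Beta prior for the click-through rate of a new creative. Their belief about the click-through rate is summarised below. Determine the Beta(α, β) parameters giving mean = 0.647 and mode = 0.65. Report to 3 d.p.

α = 64.700, β = 35.300

Let s = α+β. Mean gives α = μs = 0.647s; mode gives (α−1)/(s−2) = 0.65.
Substituting: 0.647s − 1 = 0.65(s−2) = 0.65s − 1.30, so -0.003s = -0.30 and s = 100.0000.
Then α = 0.647×100.0000 = 64.700 and β = s−α = 35.300.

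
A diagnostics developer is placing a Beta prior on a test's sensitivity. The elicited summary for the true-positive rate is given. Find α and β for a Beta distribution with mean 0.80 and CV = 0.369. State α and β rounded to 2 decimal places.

Var = (CV·μ)² = (0.369×0.80)² = 0.087143.
α+β = μ(1−μ)/Var − 1 = 0.1600/0.087143 − 1 = 0.8361.
Thus α = 0.80·0.8361 = 0.67 and β = 0.20·0.8361 = 0.17.

α = 0.67, β = 0.17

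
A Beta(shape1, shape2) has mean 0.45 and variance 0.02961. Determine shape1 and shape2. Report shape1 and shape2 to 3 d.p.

shape1 = 3.311, shape2 = 4.047

Write ν = shape1+shape2; then shape1 = μν and Var = μ(1−μ)/(ν+1).
ν = μ(1−μ)/Var − 1 = 0.2475/0.02961 − 1 = 7.3587.
shape1 = 0.45·7.3587 = 3.311, shape2 = 0.55·7.3587 = 4.047.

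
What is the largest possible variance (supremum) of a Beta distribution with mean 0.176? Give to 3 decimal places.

0.145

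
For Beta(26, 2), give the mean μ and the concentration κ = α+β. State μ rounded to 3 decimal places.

κ = α+β = 26+2 = 28; μ = α/κ = 26/28 = 0.929.

μ = 0.929, κ = 28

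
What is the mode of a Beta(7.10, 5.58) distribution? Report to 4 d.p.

0.5712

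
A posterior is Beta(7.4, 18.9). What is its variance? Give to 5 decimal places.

0.00741

α+β = 26.3 and αβ = 139.86, so Var = αβ/[(α+β)²(α+β+1)] = 139.86/18883.137 = 0.00741.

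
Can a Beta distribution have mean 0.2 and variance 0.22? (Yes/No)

For any Beta, Var(X) < E[X]·(1−E[X]).
Here μ(1−μ) = 0.2×0.8 = 0.16, and 0.22 ≥ 0.16.

No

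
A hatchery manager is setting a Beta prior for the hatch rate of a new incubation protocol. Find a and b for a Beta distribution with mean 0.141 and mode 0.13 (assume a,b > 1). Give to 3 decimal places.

With s = a+b: μ = a/s and mode = (a−1)/(s−2). Eliminating a = μs,
μs − 1 = m(s−2) ⇒ s(μ−m) = 1−2m ⇒ s = 0.74/0.011 = 67.2727.
So a = μs = 9.485, b = (1−μ)s = 57.787.

a = 9.485, b = 57.787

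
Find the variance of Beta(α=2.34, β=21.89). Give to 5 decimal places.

α+β = 24.23 and αβ = 51.2226, so Var = αβ/[(α+β)²(α+β+1)] = 51.2226/14812.353867 = 0.00346.

0.00346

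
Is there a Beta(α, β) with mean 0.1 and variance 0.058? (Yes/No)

Yes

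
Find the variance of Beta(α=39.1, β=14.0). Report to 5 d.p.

α+β = 53.1 and αβ = 547.40, so Var = αβ/[(α+β)²(α+β+1)] = 547.40/152540.901 = 0.00359.

0.00359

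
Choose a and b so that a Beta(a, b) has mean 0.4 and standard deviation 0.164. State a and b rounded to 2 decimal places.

a = 3.17, b = 4.75

Variance = 0.164² = 0.026896. The moment-matching identity a+b = μ(1−μ)/Var − 1 gives
a+b = 0.24/0.026896 − 1 = 7.9233, so a = μ·7.9233 = 3.17 and b = (1−μ)·7.9233 = 4.75.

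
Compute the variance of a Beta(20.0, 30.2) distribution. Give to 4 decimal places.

μ = 20.0/50.2 = 0.398406; Var = μ(1−μ)/(α+β+1) = 0.2396787/51.2 = 0.0047.

0.0047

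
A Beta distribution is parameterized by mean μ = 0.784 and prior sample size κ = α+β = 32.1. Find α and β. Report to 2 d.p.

α = 25.17, β = 6.93

Split κ in proportion μ : (1−μ): α = 0.784·32.1 = 25.17, β = 32.1 − 25.17 = 6.93.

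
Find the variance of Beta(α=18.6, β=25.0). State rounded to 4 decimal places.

0.0055

μ = 18.6/43.6 = 0.426606; Var = μ(1−μ)/(α+β+1) = 0.2446132/44.6 = 0.0055.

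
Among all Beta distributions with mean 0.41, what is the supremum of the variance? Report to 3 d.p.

For fixed mean μ the Beta variance is μ(1−μ)/(α+β+1), increasing as α+β decreases.
Its least upper bound (not attained) is μ(1−μ) = 0.41·0.59 = 0.242.

0.242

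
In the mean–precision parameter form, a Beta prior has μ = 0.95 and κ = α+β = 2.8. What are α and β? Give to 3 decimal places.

α = 2.660, β = 0.140

α = μκ = 0.95×2.8 = 2.660 and β = (1−μ)κ = 0.05×2.8 = 0.140.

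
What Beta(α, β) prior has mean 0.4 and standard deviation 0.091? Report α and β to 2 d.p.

α = 11.19, β = 16.79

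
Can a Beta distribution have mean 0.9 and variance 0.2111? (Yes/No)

No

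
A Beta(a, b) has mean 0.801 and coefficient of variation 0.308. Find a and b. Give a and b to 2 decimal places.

a = 1.30, b = 0.32

Var = (CV·μ)² = (0.308×0.801)² = 0.060865.
a+b = μ(1−μ)/Var − 1 = 0.159399/0.060865 − 1 = 1.6189.
Thus a = 0.801·1.6189 = 1.30 and b = 0.199·1.6189 = 0.32.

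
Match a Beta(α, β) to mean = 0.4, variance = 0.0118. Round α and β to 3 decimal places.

α = 7.736, β = 11.603

Let s = α+β. The Beta variance is μ(1−μ)/(s+1).
So s+1 = μ(1−μ)/σ² = (0.4×0.6)/0.0118 = 0.24/0.0118 = 20.3390, giving s = 19.3390.
Then α = μs = 0.4×19.3390 = 7.736 and β = (1−μ)s = 0.6×19.3390 = 11.603.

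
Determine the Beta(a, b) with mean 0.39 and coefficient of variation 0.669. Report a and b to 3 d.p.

a = 0.973, b = 1.522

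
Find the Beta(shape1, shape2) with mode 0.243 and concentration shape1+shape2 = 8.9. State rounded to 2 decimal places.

Mode = (shape1−1)/(κ−2) with κ = shape1+shape2, so shape1−1 = 0.243·6.9 = 1.68.
shape1 = 2.68; shape2 = κ − shape1 = 6.22.

shape1 = 2.68, shape2 = 6.22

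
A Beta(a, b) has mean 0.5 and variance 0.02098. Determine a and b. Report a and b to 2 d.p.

a = 5.46, b = 5.46

Let s = a+b. The Beta variance is μ(1−μ)/(s+1).
So s+1 = μ(1−μ)/σ² = (0.5×0.5)/0.02098 = 0.25/0.02098 = 11.9161, giving s = 10.9161.
Then a = μs = 0.5×10.9161 = 5.46 and b = (1−μ)s = 0.5×10.9161 = 5.46.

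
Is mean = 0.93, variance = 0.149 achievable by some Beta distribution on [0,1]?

A Beta with mean μ has variance μ(1−μ)/(α+β+1) < μ(1−μ).
Here μ(1−μ) = 0.93×0.07 = 0.0651, and 0.149 ≥ 0.0651.

No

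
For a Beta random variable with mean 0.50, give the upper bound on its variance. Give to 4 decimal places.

Var = μ(1−μ)/(α+β+1), which approaches μ(1−μ) as α+β → 0.
So the supremum is μ(1−μ) = 0.50×0.50 = 0.2500.

0.2500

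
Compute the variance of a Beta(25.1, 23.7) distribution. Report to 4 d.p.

μ = 25.1/48.8 = 0.514344; Var = μ(1−μ)/(α+β+1) = 0.2497942/49.8 = 0.0050.

0.0050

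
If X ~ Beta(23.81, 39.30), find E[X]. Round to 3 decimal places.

0.377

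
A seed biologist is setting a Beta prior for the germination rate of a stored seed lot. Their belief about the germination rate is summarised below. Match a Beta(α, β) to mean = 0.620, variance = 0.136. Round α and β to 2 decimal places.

Let s = α+β. The Beta variance is μ(1−μ)/(s+1).
So s+1 = μ(1−μ)/σ² = (0.620×0.380)/0.136 = 0.235600/0.136 = 1.7324, giving s = 0.7324.
Then α = μs = 0.620×0.7324 = 0.45 and β = (1−μ)s = 0.380×0.7324 = 0.28.

α = 0.45, β = 0.28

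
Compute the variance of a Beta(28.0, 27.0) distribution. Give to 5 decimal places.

0.00446

μ = 28.0/55.0 = 0.509091; Var = μ(1−μ)/(α+β+1) = 0.2499174/56.0 = 0.00446.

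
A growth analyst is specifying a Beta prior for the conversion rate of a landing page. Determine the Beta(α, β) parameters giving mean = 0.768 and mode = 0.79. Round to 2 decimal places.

Let s = α+β. Mean gives α = μs = 0.768s; mode gives (α−1)/(s−2) = 0.79.
Substituting: 0.768s − 1 = 0.79(s−2) = 0.79s − 1.58, so -0.022s = -0.58 and s = 26.3636.
Then α = 0.768×26.3636 = 20.25 and β = s−α = 6.12.

α = 20.25, β = 6.12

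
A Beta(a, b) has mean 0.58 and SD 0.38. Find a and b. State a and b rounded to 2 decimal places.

First σ² = 0.1444. Setting a = μn, b = (1−μ)n with n = a+b,
μ(1−μ)/(n+1) = 0.1444 ⇒ n+1 = 0.2436/0.1444 = 1.6870 ⇒ n = 0.6870.
Hence a = 0.58×0.6870 = 0.40, b = 0.42×0.6870 = 0.29.

a = 0.40, b = 0.29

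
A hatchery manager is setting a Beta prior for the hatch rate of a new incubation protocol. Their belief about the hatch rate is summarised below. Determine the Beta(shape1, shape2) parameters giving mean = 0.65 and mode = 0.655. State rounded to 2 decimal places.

With s = shape1+shape2: μ = shape1/s and mode = (shape1−1)/(s−2). Eliminating shape1 = μs,
μs − 1 = m(s−2) ⇒ s(μ−m) = 1−2m ⇒ s = -0.310/-0.005 = 62.0000.
So shape1 = μs = 40.30, shape2 = (1−μ)s = 21.70.

shape1 = 40.30, shape2 = 21.70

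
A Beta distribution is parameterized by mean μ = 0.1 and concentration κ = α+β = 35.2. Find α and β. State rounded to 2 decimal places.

α = 3.52, β = 31.68

α = μκ = 0.1×35.2 = 3.52 and β = (1−μ)κ = 0.9×35.2 = 31.68.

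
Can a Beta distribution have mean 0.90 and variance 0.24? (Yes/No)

For any Beta, Var(X) < E[X]·(1−E[X]).
Here μ(1−μ) = 0.90×0.10 = 0.0900, and 0.24 ≥ 0.0900.

No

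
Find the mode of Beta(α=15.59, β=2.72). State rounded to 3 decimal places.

The density x^(α−1)(1−x)^(β−1) is maximised at (α−1)/(α+β−2) = 14.59/16.31 = 0.895.

0.895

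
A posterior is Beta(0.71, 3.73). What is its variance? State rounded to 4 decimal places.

0.0247

Var = αβ/[(α+β)²(α+β+1)] = (0.71×3.73)/(4.44²×5.44) = 2.6483/107.241984 = 0.0247.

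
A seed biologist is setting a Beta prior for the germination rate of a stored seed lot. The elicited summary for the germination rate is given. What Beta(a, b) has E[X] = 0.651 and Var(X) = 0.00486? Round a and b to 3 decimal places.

a = 29.782, b = 15.966

By moment matching, a+b = μ(1−μ)/σ² − 1 = (0.651·0.349)/0.00486 − 1 = 46.7488 − 1 = 45.7488.
Since a/(a+b) = μ, a = 0.651·45.7488 = 29.782 and b = 0.349·45.7488 = 15.966.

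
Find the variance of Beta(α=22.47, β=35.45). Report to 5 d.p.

0.00403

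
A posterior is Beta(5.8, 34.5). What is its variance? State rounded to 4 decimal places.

μ = 5.8/40.3 = 0.143921; Var = μ(1−μ)/(α+β+1) = 0.1232075/41.3 = 0.0030.

0.0030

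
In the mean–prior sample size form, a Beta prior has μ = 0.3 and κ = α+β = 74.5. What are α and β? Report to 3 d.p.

Split κ in proportion μ : (1−μ): α = 0.3·74.5 = 22.350, β = 74.5 − 22.350 = 52.150.

α = 22.350, β = 52.150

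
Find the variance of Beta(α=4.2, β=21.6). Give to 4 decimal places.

Var = αβ/[(α+β)²(α+β+1)] = (4.2×21.6)/(25.8²×26.8) = 90.72/17839.152 = 0.0051.

0.0051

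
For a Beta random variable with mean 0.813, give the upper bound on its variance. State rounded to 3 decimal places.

0.152

Var = μ(1−μ)/(α+β+1), which approaches μ(1−μ) as α+β → 0.
So the supremum is μ(1−μ) = 0.813×0.187 = 0.152.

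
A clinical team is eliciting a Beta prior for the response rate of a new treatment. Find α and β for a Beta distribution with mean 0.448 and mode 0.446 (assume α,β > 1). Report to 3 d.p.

α = 24.192, β = 29.808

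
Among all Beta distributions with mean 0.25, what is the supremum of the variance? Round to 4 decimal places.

0.1875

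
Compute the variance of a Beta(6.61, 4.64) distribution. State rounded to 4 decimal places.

α+β = 11.25 and αβ = 30.6704, so Var = αβ/[(α+β)²(α+β+1)] = 30.6704/1550.390625 = 0.0198.

0.0198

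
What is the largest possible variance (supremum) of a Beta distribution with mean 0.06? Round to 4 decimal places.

Var = μ(1−μ)/(α+β+1), which approaches μ(1−μ) as α+β → 0.
So the supremum is μ(1−μ) = 0.06×0.94 = 0.0564.

0.0564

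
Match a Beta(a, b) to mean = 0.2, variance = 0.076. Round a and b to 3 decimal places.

a = 0.221, b = 0.884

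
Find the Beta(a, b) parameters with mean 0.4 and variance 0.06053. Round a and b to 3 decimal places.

Let s = a+b. The Beta variance is μ(1−μ)/(s+1).
So s+1 = μ(1−μ)/σ² = (0.4×0.6)/0.06053 = 0.24/0.06053 = 3.9650, giving s = 2.9650.
Then a = μs = 0.4×2.9650 = 1.186 and b = (1−μ)s = 0.6×2.9650 = 1.779.

a = 1.186, b = 1.779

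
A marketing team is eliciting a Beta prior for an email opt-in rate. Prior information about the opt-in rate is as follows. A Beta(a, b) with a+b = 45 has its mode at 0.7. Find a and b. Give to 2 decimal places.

a = 31.10, b = 13.90

For a,b>1 the mode is (a−1)/(a+b−2), so a = mode·(κ−2)+1 = 0.7×43+1 = 31.10.
And b = (1−mode)·(κ−2)+1 = 0.3×43+1 = 13.90.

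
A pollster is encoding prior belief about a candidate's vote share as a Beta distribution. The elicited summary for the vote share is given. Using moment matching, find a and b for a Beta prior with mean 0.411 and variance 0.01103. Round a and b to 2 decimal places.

a = 8.61, b = 12.34

Let s = a+b. The Beta variance is μ(1−μ)/(s+1).
So s+1 = μ(1−μ)/σ² = (0.411×0.589)/0.01103 = 0.242079/0.01103 = 21.9473, giving s = 20.9473.
Then a = μs = 0.411×20.9473 = 8.61 and b = (1−μ)s = 0.589×20.9473 = 12.34.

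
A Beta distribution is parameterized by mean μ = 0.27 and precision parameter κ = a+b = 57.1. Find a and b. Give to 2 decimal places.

Split κ in proportion μ : (1−μ): a = 0.27·57.1 = 15.42, b = 57.1 − 15.42 = 41.68.

a = 15.42, b = 41.68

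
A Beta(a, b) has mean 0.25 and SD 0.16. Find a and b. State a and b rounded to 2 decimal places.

a = 1.58, b = 4.74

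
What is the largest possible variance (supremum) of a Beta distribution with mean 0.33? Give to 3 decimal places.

0.221

Var = μ(1−μ)/(α+β+1), which approaches μ(1−μ) as α+β → 0.
So the supremum is μ(1−μ) = 0.33×0.67 = 0.221.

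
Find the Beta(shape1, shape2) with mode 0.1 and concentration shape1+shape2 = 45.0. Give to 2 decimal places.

Since the density peak of Beta(shape1,shape2) is at (shape1−1)/(shape1+shape2−2),
shape1 = 1 + 0.1(45.0−2) = 5.30 and shape2 = 45.0 − 5.30 = 39.70.

shape1 = 5.30, shape2 = 39.70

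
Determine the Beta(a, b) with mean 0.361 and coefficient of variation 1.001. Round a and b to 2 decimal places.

a = 0.28, b = 0.49

σ = CV·μ = 1.001×0.361 = 0.36136, so σ² = 0.130582.
s+1 = μ(1−μ)/σ² = 0.230679/0.130582 = 1.7665, so s = a+b = 0.7665.
a = μs = 0.28, b = (1−μ)s = 0.49.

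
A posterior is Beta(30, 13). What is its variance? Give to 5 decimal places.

0.00479

α+β = 43 and αβ = 390, so Var = αβ/[(α+β)²(α+β+1)] = 390/81356 = 0.00479.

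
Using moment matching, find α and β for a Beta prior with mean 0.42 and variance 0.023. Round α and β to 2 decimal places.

Let s = α+β. The Beta variance is μ(1−μ)/(s+1).
So s+1 = μ(1−μ)/σ² = (0.42×0.58)/0.023 = 0.2436/0.023 = 10.5913, giving s = 9.5913.
Then α = μs = 0.42×9.5913 = 4.03 and β = (1−μ)s = 0.58×9.5913 = 5.56.

α = 4.03, β = 5.56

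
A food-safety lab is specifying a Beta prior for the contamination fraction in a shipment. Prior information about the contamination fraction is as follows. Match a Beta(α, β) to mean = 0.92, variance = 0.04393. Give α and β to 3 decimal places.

α = 0.621, β = 0.054

Write ν = α+β; then α = μν and Var = μ(1−μ)/(ν+1).
ν = μ(1−μ)/Var − 1 = 0.0736/0.04393 − 1 = 0.6754.
α = 0.92·0.6754 = 0.621, β = 0.08·0.6754 = 0.054.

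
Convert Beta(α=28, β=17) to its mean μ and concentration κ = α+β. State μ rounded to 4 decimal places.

μ = 0.6222, κ = 45

κ = α+β = 28+17 = 45; μ = α/κ = 28/45 = 0.6222.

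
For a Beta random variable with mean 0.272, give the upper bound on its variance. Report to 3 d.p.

0.198

For fixed mean μ the Beta variance is μ(1−μ)/(α+β+1), increasing as α+β decreases.
Its least upper bound (not attained) is μ(1−μ) = 0.272·0.728 = 0.198.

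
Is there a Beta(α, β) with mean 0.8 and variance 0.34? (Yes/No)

No

For any Beta, Var(X) < E[X]·(1−E[X]).
Here μ(1−μ) = 0.8×0.2 = 0.16, and 0.34 ≥ 0.16.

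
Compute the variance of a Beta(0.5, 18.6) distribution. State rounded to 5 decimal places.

Var = αβ/[(α+β)²(α+β+1)] = (0.5×18.6)/(19.1²×20.1) = 9.30/7332.681 = 0.00127.

0.00127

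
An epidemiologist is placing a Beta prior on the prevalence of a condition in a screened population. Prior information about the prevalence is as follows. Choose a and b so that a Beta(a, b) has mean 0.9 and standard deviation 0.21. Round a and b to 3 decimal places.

First σ² = 0.0441. Setting a = μn, b = (1−μ)n with n = a+b,
μ(1−μ)/(n+1) = 0.0441 ⇒ n+1 = 0.09/0.0441 = 2.0408 ⇒ n = 1.0408.
Hence a = 0.9×1.0408 = 0.937, b = 0.1×1.0408 = 0.104.

a = 0.937, b = 0.104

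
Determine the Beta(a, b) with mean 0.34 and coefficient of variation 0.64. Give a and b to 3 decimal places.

a = 1.271, b = 2.468

σ = CV·μ = 0.64×0.34 = 0.21760, so σ² = 0.047350.
s+1 = μ(1−μ)/σ² = 0.2244/0.047350 = 4.7392, so s = a+b = 3.7392.
a = μs = 1.271, b = (1−μ)s = 2.468.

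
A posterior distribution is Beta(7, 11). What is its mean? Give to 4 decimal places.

0.3889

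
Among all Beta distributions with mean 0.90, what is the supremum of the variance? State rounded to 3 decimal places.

For fixed mean μ the Beta variance is μ(1−μ)/(α+β+1), increasing as α+β decreases.
Its least upper bound (not attained) is μ(1−μ) = 0.90·0.10 = 0.090.

0.090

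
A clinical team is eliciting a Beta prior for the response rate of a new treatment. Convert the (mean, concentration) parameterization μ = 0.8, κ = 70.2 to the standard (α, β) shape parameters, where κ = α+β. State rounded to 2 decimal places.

α = 56.16, β = 14.04

Split κ in proportion μ : (1−μ): α = 0.8·70.2 = 56.16, β = 70.2 − 56.16 = 14.04.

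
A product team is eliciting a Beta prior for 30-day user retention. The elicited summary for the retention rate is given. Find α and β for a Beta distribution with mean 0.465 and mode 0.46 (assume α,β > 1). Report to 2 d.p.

α = 7.44, β = 8.56

With s = α+β: μ = α/s and mode = (α−1)/(s−2). Eliminating α = μs,
μs − 1 = m(s−2) ⇒ s(μ−m) = 1−2m ⇒ s = 0.08/0.005 = 16.0000.
So α = μs = 7.44, β = (1−μ)s = 8.56.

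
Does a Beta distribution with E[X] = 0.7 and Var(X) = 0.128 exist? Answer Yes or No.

For any Beta, Var(X) < E[X]·(1−E[X]).
Here μ(1−μ) = 0.7×0.3 = 0.21, and 0.128 < 0.21.

Yes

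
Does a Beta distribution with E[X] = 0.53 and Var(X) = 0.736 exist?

A Beta with mean μ has variance μ(1−μ)/(α+β+1) < μ(1−μ).
Here μ(1−μ) = 0.53×0.47 = 0.2491, and 0.736 ≥ 0.2491.

No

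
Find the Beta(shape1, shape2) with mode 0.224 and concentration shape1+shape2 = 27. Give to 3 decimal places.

shape1 = 6.600, shape2 = 20.400

For shape1,shape2>1 the mode is (shape1−1)/(shape1+shape2−2), so shape1 = mode·(κ−2)+1 = 0.224×25+1 = 6.600.
And shape2 = (1−mode)·(κ−2)+1 = 0.776×25+1 = 20.400.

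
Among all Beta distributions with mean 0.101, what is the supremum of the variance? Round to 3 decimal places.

0.091

For fixed mean μ the Beta variance is μ(1−μ)/(α+β+1), increasing as α+β decreases.
Its least upper bound (not attained) is μ(1−μ) = 0.101·0.899 = 0.091.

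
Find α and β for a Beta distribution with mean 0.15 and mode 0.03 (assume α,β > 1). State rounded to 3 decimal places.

Let s = α+β. Mean gives α = μs = 0.15s; mode gives (α−1)/(s−2) = 0.03.
Substituting: 0.15s − 1 = 0.03(s−2) = 0.03s − 0.06, so 0.12s = 0.94 and s = 7.8333.
Then α = 0.15×7.8333 = 1.175 and β = s−α = 6.658.

α = 1.175, β = 6.658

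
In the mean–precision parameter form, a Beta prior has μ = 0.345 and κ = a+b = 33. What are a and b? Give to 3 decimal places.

a = 11.385, b = 21.615

a = μκ = 0.345×33 = 11.385 and b = (1−μ)κ = 0.655×33 = 21.615.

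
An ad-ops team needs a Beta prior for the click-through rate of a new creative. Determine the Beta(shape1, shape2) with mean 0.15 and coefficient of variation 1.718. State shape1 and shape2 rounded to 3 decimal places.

shape1 = 0.138, shape2 = 0.782

Var = (CV·μ)² = (1.718×0.15)² = 0.066409.
shape1+shape2 = μ(1−μ)/Var − 1 = 0.1275/0.066409 − 1 = 0.9199.
Thus shape1 = 0.15·0.9199 = 0.138 and shape2 = 0.85·0.9199 = 0.782.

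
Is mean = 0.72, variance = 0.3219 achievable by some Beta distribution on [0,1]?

A Beta with mean μ has variance μ(1−μ)/(α+β+1) < μ(1−μ).
Here μ(1−μ) = 0.72×0.28 = 0.2016, and 0.3219 ≥ 0.2016.

No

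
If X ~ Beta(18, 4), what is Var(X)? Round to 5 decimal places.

0.00647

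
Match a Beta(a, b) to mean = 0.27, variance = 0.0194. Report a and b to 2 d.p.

a = 2.47, b = 6.69

By moment matching, a+b = μ(1−μ)/σ² − 1 = (0.27·0.73)/0.0194 − 1 = 10.1598 − 1 = 9.1598.
Since a/(a+b) = μ, a = 0.27·9.1598 = 2.47 and b = 0.73·9.1598 = 6.69.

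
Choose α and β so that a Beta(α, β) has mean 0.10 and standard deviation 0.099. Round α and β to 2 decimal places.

α = 0.82, β = 7.36

σ² = 0.099² = 0.009801.
With s = α+β, Var = μ(1−μ)/(s+1), so s+1 = (0.10×0.90)/0.009801 = 9.1827 and s = 8.1827.
α = μs = 0.82, β = (1−μ)s = 7.36.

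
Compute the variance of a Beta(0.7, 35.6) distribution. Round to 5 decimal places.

0.00051

μ = 0.7/36.3 = 0.019284; Var = μ(1−μ)/(α+β+1) = 0.0189119/37.3 = 0.00051.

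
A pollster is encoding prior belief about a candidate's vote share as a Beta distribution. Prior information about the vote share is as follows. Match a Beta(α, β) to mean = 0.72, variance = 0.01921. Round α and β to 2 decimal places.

By moment matching, α+β = μ(1−μ)/σ² − 1 = (0.72·0.28)/0.01921 − 1 = 10.4945 − 1 = 9.4945.
Since α/(α+β) = μ, α = 0.72·9.4945 = 6.84 and β = 0.28·9.4945 = 2.66.

α = 6.84, β = 2.66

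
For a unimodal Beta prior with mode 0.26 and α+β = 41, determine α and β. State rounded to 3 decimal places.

α = 11.140, β = 29.860

Mode = (α−1)/(κ−2) with κ = α+β, so α−1 = 0.26·39 = 10.140.
α = 11.140; β = κ − α = 29.860.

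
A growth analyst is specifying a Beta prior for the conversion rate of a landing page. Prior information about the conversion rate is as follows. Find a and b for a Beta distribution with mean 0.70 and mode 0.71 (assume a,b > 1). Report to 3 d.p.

a = 29.400, b = 12.600

With s = a+b: μ = a/s and mode = (a−1)/(s−2). Eliminating a = μs,
μs − 1 = m(s−2) ⇒ s(μ−m) = 1−2m ⇒ s = -0.42/-0.01 = 42.0000.
So a = μs = 29.400, b = (1−μ)s = 12.600.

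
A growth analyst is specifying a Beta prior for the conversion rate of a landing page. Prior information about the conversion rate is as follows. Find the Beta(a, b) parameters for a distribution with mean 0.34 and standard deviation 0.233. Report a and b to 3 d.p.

a = 1.065, b = 2.068

First σ² = 0.054289. Setting a = μn, b = (1−μ)n with n = a+b,
μ(1−μ)/(n+1) = 0.054289 ⇒ n+1 = 0.2244/0.054289 = 4.1334 ⇒ n = 3.1334.
Hence a = 0.34×3.1334 = 1.065, b = 0.66×3.1334 = 2.068.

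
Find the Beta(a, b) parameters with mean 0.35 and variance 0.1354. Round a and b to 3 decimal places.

Let s = a+b. The Beta variance is μ(1−μ)/(s+1).
So s+1 = μ(1−μ)/σ² = (0.35×0.65)/0.1354 = 0.2275/0.1354 = 1.6802, giving s = 0.6802.
Then a = μs = 0.35×0.6802 = 0.238 and b = (1−μ)s = 0.65×0.6802 = 0.442.

a = 0.238, b = 0.442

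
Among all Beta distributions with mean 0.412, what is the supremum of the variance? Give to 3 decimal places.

For fixed mean μ the Beta variance is μ(1−μ)/(α+β+1), increasing as α+β decreases.
Its least upper bound (not attained) is μ(1−μ) = 0.412·0.588 = 0.242.

0.242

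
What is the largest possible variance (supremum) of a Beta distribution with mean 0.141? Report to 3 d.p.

0.121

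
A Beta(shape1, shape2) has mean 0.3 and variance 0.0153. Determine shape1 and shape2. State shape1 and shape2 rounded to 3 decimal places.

shape1 = 3.818, shape2 = 8.908

Let s = shape1+shape2. The Beta variance is μ(1−μ)/(s+1).
So s+1 = μ(1−μ)/σ² = (0.3×0.7)/0.0153 = 0.21/0.0153 = 13.7255, giving s = 12.7255.
Then shape1 = μs = 0.3×12.7255 = 3.818 and shape2 = (1−μ)s = 0.7×12.7255 = 8.908.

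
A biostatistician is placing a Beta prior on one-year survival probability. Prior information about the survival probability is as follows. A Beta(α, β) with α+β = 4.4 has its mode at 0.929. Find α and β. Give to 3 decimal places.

For α,β>1 the mode is (α−1)/(α+β−2), so α = mode·(κ−2)+1 = 0.929×2.4+1 = 3.230.
And β = (1−mode)·(κ−2)+1 = 0.071×2.4+1 = 1.170.

α = 3.230, β = 1.170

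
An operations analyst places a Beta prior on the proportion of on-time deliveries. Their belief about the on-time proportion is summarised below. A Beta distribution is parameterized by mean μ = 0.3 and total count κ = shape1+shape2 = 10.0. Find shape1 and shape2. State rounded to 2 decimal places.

shape1 = 3.00, shape2 = 7.00

shape1 = μκ = 0.3×10.0 = 3.00 and shape2 = (1−μ)κ = 0.7×10.0 = 7.00.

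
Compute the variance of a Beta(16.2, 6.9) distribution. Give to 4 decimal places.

0.0087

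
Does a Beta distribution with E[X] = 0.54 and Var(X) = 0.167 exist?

Yes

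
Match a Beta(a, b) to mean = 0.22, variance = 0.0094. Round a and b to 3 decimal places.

By moment matching, a+b = μ(1−μ)/σ² − 1 = (0.22·0.78)/0.0094 − 1 = 18.2553 − 1 = 17.2553.
Since a/(a+b) = μ, a = 0.22·17.2553 = 3.796 and b = 0.78·17.2553 = 13.459.

a = 3.796, b = 13.459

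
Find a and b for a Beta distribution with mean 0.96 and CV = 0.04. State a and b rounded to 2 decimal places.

a = 24.04, b = 1.00

Var = (CV·μ)² = (0.04×0.96)² = 0.001475.
a+b = μ(1−μ)/Var − 1 = 0.0384/0.001475 − 1 = 25.0417.
Thus a = 0.96·25.0417 = 24.04 and b = 0.04·25.0417 = 1.00.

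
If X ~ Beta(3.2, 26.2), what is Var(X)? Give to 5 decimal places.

μ = 3.2/29.4 = 0.108844; Var = μ(1−μ)/(α+β+1) = 0.0969966/30.4 = 0.00319.

0.00319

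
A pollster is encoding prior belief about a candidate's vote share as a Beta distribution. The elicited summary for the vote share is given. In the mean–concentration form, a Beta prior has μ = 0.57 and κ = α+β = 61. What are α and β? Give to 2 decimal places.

α = 34.77, β = 26.23

α = μκ = 0.57×61 = 34.77 and β = (1−μ)κ = 0.43×61 = 26.23.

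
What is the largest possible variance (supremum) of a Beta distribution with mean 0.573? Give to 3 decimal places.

Var = μ(1−μ)/(α+β+1), which approaches μ(1−μ) as α+β → 0.
So the supremum is μ(1−μ) = 0.573×0.427 = 0.245.

0.245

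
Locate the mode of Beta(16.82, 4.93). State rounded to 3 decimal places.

The density x^(α−1)(1−x)^(β−1) is maximised at (α−1)/(α+β−2) = 15.82/19.75 = 0.801.

0.801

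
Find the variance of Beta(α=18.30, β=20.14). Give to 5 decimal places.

0.00632

μ = 18.30/38.44 = 0.476067; Var = μ(1−μ)/(α+β+1) = 0.2494272/39.44 = 0.00632.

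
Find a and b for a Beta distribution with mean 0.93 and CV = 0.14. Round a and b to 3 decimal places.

a = 2.641, b = 0.199

Var = (CV·μ)² = (0.14×0.93)² = 0.016952.
a+b = μ(1−μ)/Var − 1 = 0.0651/0.016952 − 1 = 2.8402.
Thus a = 0.93·2.8402 = 2.641 and b = 0.07·2.8402 = 0.199.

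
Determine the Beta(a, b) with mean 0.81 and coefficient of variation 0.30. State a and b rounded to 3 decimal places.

a = 1.301, b = 0.305

Var = (CV·μ)² = (0.30×0.81)² = 0.059049.
a+b = μ(1−μ)/Var − 1 = 0.1539/0.059049 − 1 = 1.6063.
Thus a = 0.81·1.6063 = 1.301 and b = 0.19·1.6063 = 0.305.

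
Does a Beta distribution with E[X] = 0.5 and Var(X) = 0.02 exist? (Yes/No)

For any Beta, Var(X) < E[X]·(1−E[X]).
Here μ(1−μ) = 0.5×0.5 = 0.25, and 0.02 < 0.25.

Yes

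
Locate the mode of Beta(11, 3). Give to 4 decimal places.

The density x^(α−1)(1−x)^(β−1) is maximised at (α−1)/(α+β−2) = 10/12 = 0.8333.

0.8333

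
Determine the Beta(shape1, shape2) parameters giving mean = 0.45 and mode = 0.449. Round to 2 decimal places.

shape1 = 45.90, shape2 = 56.10

Let s = shape1+shape2. Mean gives shape1 = μs = 0.45s; mode gives (shape1−1)/(s−2) = 0.449.
Substituting: 0.45s − 1 = 0.449(s−2) = 0.449s − 0.898, so 0.001s = 0.102 and s = 102.0000.
Then shape1 = 0.45×102.0000 = 45.90 and shape2 = s−shape1 = 56.10.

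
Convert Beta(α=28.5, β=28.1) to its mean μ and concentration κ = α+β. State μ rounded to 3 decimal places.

μ = 0.504, κ = 56.6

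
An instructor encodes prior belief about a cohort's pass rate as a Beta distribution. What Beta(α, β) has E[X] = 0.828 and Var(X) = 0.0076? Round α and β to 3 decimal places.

α = 14.688, β = 3.051

Let s = α+β. The Beta variance is μ(1−μ)/(s+1).
So s+1 = μ(1−μ)/σ² = (0.828×0.172)/0.0076 = 0.142416/0.0076 = 18.7389, giving s = 17.7389.
Then α = μs = 0.828×17.7389 = 14.688 and β = (1−μ)s = 0.172×17.7389 = 3.051.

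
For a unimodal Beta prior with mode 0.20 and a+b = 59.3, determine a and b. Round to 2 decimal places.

a = 12.46, b = 46.84

Mode = (a−1)/(κ−2) with κ = a+b, so a−1 = 0.20·57.3 = 11.46.
a = 12.46; b = κ − a = 46.84.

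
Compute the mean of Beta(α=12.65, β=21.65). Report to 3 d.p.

The Beta mean is α/(α+β) = 12.65/(12.65+21.65) = 0.369.

0.369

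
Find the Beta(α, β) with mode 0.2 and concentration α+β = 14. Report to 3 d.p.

α = 3.400, β = 10.600

Mode = (α−1)/(κ−2) with κ = α+β, so α−1 = 0.2·12 = 2.400.
α = 3.400; β = κ − α = 10.600.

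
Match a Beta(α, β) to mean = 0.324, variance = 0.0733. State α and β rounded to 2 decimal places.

α = 0.64, β = 1.34

By moment matching, α+β = μ(1−μ)/σ² − 1 = (0.324·0.676)/0.0733 − 1 = 2.9880 − 1 = 1.9880.
Since α/(α+β) = μ, α = 0.324·1.9880 = 0.64 and β = 0.676·1.9880 = 1.34.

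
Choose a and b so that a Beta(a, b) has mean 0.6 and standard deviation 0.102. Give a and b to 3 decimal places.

a = 13.241, b = 8.827

First σ² = 0.010404. Setting a = μn, b = (1−μ)n with n = a+b,
μ(1−μ)/(n+1) = 0.010404 ⇒ n+1 = 0.24/0.010404 = 23.0681 ⇒ n = 22.0681.
Hence a = 0.6×22.0681 = 13.241, b = 0.4×22.0681 = 8.827.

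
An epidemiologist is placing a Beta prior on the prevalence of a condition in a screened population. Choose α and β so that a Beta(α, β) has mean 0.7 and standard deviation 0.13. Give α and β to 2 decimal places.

First σ² = 0.0169. Setting α = μn, β = (1−μ)n with n = α+β,
μ(1−μ)/(n+1) = 0.0169 ⇒ n+1 = 0.21/0.0169 = 12.4260 ⇒ n = 11.4260.
Hence α = 0.7×11.4260 = 8.00, β = 0.3×11.4260 = 3.43.

α = 8.00, β = 3.43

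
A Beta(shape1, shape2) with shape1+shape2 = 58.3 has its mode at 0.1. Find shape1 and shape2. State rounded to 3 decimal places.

Mode = (shape1−1)/(κ−2) with κ = shape1+shape2, so shape1−1 = 0.1·56.3 = 5.630.
shape1 = 6.630; shape2 = κ − shape1 = 51.670.

shape1 = 6.630, shape2 = 51.670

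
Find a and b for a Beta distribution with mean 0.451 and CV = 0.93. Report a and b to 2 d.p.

a = 0.18, b = 0.22

Var = (CV·μ)² = (0.93×0.451)² = 0.175922.
a+b = μ(1−μ)/Var − 1 = 0.247599/0.175922 − 1 = 0.4074.
Thus a = 0.451·0.4074 = 0.18 and b = 0.549·0.4074 = 0.22.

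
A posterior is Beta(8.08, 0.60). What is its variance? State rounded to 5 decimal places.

0.00665

μ = 8.08/8.68 = 0.930876; Var = μ(1−μ)/(α+β+1) = 0.0643462/9.68 = 0.00665.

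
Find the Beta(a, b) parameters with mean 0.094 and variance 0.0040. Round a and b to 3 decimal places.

By moment matching, a+b = μ(1−μ)/σ² − 1 = (0.094·0.906)/0.0040 − 1 = 21.2910 − 1 = 20.2910.
Since a/(a+b) = μ, a = 0.094·20.2910 = 1.907 and b = 0.906·20.2910 = 18.384.

a = 1.907, b = 18.384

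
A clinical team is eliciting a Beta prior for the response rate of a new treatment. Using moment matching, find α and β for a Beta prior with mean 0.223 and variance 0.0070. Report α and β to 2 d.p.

α = 5.30, β = 18.46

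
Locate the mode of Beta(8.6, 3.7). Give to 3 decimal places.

With α,β > 1, mode = (α−1)/(α+β−2) = 7.6/10.3 = 0.738.

0.738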